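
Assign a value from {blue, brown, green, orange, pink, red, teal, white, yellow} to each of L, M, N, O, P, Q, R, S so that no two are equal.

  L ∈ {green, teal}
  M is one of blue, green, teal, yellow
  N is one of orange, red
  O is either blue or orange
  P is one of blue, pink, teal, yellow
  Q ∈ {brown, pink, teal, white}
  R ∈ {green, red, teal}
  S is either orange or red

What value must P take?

The 2 variables N and S are confined to {orange, red}, which locks those values in; drop them from O, R.
O's domain is down to {blue}, so O = blue. So M, P can't be blue.
L and R share exactly the 2 values {green, teal}; by pigeonhole those values go to them, so strike green, teal from M, P, Q.
M must be yellow (only option left). Remove yellow from P.
So P = pink.

pink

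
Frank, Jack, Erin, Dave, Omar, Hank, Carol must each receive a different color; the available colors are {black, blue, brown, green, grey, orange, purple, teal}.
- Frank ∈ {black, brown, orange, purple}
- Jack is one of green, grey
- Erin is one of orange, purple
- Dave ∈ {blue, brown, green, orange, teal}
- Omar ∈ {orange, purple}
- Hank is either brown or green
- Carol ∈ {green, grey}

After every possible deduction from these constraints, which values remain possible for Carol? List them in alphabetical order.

green, grey

Jack and Carol between them cover only {green, grey} — a naked pair. Remove those values from Dave, Hank.
That leaves Hank = brown. Remove brown from Frank, Dave.
Erin and Omar share exactly the 2 values {orange, purple}; by pigeonhole those values go to them, so strike orange, purple from Frank, Dave.
Frank has just one choice, so Frank = black.
No further eliminations apply; Carol can still be any of green, grey.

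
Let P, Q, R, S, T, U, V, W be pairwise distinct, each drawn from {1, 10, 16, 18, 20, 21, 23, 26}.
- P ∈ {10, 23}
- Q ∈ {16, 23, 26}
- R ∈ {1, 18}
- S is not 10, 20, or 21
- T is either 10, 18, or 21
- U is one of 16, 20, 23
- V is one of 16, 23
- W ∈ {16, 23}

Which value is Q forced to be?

26

The 8 variables draw from only 8 values {1, 10, 16, 18, 20, 21, 23, 26}, so each is used; only U can be 20, hence U = 20.
The 7 still-open variables draw from only 7 values {1, 10, 16, 18, 21, 23, 26}, so each is used; only T can be 21, hence T = 21.
The 6 still-open variables together cover exactly {1, 10, 16, 18, 23, 26} — 6 values for 6 variables — and 10 appears only in P's list, so P = 10.
V and W between them cover only {16, 23} — a naked pair. Remove those values from Q, S.
So Q = 26.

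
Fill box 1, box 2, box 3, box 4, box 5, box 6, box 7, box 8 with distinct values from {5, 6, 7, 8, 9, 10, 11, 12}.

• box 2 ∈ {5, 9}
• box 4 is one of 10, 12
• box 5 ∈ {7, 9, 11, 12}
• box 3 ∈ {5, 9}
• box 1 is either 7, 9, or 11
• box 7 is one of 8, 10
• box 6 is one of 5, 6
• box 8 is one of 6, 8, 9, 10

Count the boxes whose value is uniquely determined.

box 2 and box 3 between them cover only {5, 9} — a naked pair. Remove those values from box 1, box 5, box 6, box 8.
That leaves box 6 = 6. Remove 6 from box 8.
box 7 and box 8 share exactly the 2 values {8, 10}; by pigeonhole those values go to them, so strike 8, 10 from box 4.
That leaves box 4 = 12. Remove 12 from box 5.
Determined: box 4=12, box 6=6. The other boxes each still have more than one consistent value. That makes 2.

2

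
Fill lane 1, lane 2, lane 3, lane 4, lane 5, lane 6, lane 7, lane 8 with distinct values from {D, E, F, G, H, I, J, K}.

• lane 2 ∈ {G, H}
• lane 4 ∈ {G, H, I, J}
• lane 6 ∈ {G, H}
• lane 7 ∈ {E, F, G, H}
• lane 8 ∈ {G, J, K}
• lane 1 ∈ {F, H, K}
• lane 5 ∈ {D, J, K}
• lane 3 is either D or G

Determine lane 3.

The 8 variables draw from only 8 values {D, E, F, G, H, I, J, K}, so each is used; only lane 7 can be E, hence lane 7 = E.
The 7 still-open variables together cover exactly {D, F, G, H, I, J, K} — 7 values for 7 variables — and F appears only in lane 1's list, so lane 1 = F.
The 6 still-open variables draw from only 6 values {D, G, H, I, J, K}, so each is used; only lane 4 can be I, hence lane 4 = I.
lane 2 and lane 6 between them cover only {G, H} — a naked pair. Remove those values from lane 3, lane 8.
So lane 3 = D.

D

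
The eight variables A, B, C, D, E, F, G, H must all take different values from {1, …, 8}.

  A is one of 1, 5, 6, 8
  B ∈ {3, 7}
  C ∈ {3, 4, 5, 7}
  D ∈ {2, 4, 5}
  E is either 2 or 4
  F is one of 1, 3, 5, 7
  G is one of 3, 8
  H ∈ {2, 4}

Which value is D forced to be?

5

The 8 variables draw from only 8 values {1, 2, 3, 4, 5, 6, 7, 8}, so each is used; only A can be 6, hence A = 6.
Among the 7 still-open variables, 1 fits only F (and all 7 values in {1, 2, 3, 4, 5, 7, 8} must be used), so F = 1.
The 6 still-open variables draw from only 6 values {2, 3, 4, 5, 7, 8}, so each is used; only G can be 8, hence G = 8.
E and H share exactly the 2 values {2, 4}; by pigeonhole those values go to them, so strike 2, 4 from C, D.
So D = 5.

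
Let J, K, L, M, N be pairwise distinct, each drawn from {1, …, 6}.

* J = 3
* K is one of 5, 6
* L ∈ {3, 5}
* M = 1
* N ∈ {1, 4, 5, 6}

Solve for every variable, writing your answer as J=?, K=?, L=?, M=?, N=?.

J's domain is down to {3}, so J = 3. Strike 3 from L.
L's domain is down to {5}, so L = 5. Eliminate 5 elsewhere: K, N.
M's domain is down to {1}, so M = 1. Remove 1 from N.
K's domain is down to {6}, so K = 6. Strike 6 from N.
N has just one choice, so N = 4.

J=3, K=6, L=5, M=1, N=4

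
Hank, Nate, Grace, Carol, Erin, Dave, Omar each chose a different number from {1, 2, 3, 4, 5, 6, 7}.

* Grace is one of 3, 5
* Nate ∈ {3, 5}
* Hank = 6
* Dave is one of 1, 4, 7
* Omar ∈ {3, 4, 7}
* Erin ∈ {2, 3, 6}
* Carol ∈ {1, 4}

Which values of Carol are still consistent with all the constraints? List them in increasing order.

Hank must be 6 (only option left). Eliminate 6 elsewhere: Erin.
Among the 6 still-open variables, 2 fits only Erin (and all 6 values in {1, 2, 3, 4, 5, 7} must be used), so Erin = 2.
The 2 variables Nate and Grace are confined to {3, 5}, which locks those values in; drop them from Omar.
No further eliminations apply; Carol can still be any of 1, 4.

1, 4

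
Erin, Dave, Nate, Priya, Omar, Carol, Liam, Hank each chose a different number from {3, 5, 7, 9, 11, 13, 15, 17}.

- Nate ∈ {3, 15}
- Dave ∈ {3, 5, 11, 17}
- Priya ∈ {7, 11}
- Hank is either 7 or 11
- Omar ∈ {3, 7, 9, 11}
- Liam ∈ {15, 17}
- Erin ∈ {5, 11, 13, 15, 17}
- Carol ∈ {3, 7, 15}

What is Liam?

Among the 8 variables, 9 fits only Omar (and all 8 values in {3, 5, 7, 9, 11, 13, 15, 17} must be used), so Omar = 9.
The 7 still-open variables draw from only 7 values {3, 5, 7, 11, 13, 15, 17}, so each is used; only Erin can be 13, hence Erin = 13.
The 6 still-open variables together cover exactly {3, 5, 7, 11, 15, 17} — 6 values for 6 variables — and 5 appears only in Dave's list, so Dave = 5.
Among the 5 still-open variables, 17 fits only Liam (and all 5 values in {3, 7, 11, 15, 17} must be used), so Liam = 17.

17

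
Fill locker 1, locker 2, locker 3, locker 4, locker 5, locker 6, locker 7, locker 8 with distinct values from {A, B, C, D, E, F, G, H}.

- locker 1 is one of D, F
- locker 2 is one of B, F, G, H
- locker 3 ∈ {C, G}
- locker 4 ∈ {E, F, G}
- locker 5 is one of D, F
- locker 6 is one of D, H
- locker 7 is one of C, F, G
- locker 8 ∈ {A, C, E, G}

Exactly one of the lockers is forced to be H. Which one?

locker 6

The 8 variables together cover exactly {A, B, C, D, E, F, G, H} — 8 values for 8 variables — and A appears only in locker 8's list, so locker 8 = A.
Among the 7 still-open variables, B fits only locker 2 (and all 7 values in {B, C, D, E, F, G, H} must be used), so locker 2 = B.
The 6 still-open variables draw from only 6 values {C, D, E, F, G, H}, so each is used; only locker 4 can be E, hence locker 4 = E.
The 5 still-open variables together cover exactly {C, D, F, G, H} — 5 values for 5 variables — and H appears only in locker 6's list, so locker 6 = H.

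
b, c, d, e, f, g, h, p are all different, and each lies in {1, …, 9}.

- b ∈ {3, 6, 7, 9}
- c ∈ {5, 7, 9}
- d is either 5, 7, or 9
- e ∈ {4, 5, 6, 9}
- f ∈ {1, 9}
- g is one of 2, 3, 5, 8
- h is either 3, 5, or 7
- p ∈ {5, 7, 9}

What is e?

4

c, d, p share exactly the 3 values {5, 7, 9}; by pigeonhole those values go to them, so strike 5, 7, 9 from b, e, f, g, h.
f's domain is down to {1}, so f = 1.
h has just one choice, so h = 3. So b, g can't be 3.
b has just one choice, so b = 6. Remove 6 from e.
So e = 4.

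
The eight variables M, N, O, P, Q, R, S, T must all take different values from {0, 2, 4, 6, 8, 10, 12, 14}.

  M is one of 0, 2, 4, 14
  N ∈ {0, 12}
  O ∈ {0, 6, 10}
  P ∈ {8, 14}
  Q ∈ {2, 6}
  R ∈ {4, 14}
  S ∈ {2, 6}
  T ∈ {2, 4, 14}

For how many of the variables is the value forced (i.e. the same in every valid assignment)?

The 8 variables draw from only 8 values {0, 2, 4, 6, 8, 10, 12, 14}, so each is used; only P can be 8, hence P = 8.
Among the 7 still-open variables, 10 fits only O (and all 7 values in {0, 2, 4, 6, 10, 12, 14} must be used), so O = 10.
The 6 still-open variables together cover exactly {0, 2, 4, 6, 12, 14} — 6 values for 6 variables — and 12 appears only in N's list, so N = 12.
The 5 still-open variables draw from only 5 values {0, 2, 4, 6, 14}, so each is used; only M can be 0, hence M = 0.
The 2 variables Q and S are confined to {2, 6}, which locks those values in; drop them from T.
Determined: M=0, N=12, O=10, P=8. The other variables each still have more than one consistent value. That makes 4.

4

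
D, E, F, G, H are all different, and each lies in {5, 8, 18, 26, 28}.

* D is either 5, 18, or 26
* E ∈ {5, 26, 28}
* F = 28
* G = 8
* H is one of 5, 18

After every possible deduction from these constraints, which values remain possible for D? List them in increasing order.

F's domain is down to {28}, so F = 28. So E can't be 28.
G must be 8 (only option left).
No further eliminations apply; D can still be any of 5, 18, 26.

5, 18, 26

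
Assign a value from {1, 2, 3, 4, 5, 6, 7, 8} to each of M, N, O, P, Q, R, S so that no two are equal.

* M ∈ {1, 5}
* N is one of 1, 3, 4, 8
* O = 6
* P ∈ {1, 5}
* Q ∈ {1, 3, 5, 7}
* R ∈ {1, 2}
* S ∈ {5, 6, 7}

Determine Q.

3

O has just one choice, so O = 6. Remove 6 from S.
The 2 variables M and P are confined to {1, 5}, which locks those values in; drop them from N, Q, R, S.
R must be 2 (only option left).
S's domain is down to {7}, so S = 7. Remove 7 from Q.
So Q = 3.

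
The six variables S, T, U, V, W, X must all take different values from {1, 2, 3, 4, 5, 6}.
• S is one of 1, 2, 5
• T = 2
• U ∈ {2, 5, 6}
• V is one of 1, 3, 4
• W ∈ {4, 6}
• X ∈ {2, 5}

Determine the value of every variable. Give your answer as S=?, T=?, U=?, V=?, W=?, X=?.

T must be 2 (only option left). Eliminate 2 elsewhere: S, U, X.
That leaves X = 5. Eliminate 5 elsewhere: S, U.
That leaves S = 1. Eliminate 1 elsewhere: V.
U has just one choice, so U = 6. So W can't be 6.
W's domain is down to {4}, so W = 4. Remove 4 from V.
V has just one choice, so V = 3.

S=1, T=2, U=6, V=3, W=4, X=5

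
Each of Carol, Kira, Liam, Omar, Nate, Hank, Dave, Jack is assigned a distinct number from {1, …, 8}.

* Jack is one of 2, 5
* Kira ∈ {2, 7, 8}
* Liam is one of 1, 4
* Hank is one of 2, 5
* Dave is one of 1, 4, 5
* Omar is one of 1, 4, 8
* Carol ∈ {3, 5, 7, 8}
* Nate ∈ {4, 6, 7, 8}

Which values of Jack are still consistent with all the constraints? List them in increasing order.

The 8 variables draw from only 8 values {1, 2, 3, 4, 5, 6, 7, 8}, so each is used; only Carol can be 3, hence Carol = 3.
The 7 still-open variables together cover exactly {1, 2, 4, 5, 6, 7, 8} — 7 values for 7 variables — and 6 appears only in Nate's list, so Nate = 6.
Among the 6 still-open variables, 7 fits only Kira (and all 6 values in {1, 2, 4, 5, 7, 8} must be used), so Kira = 7.
The 5 still-open variables draw from only 5 values {1, 2, 4, 5, 8}, so each is used; only Omar can be 8, hence Omar = 8.
Hank and Jack between them cover only {2, 5} — a naked pair. Remove those values from Dave.
No further eliminations apply; Jack can still be any of 2, 5.

2, 5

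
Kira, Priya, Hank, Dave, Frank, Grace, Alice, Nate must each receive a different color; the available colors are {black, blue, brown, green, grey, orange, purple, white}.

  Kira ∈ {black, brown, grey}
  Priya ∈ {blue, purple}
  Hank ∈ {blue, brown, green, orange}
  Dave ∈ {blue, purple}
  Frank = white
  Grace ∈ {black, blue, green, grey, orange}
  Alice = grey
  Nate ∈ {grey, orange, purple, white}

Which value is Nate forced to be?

orange

Frank has just one choice, so Frank = white. Strike white from Nate.
Alice must be grey (only option left). So Kira, Grace, Nate can't be grey.
The 2 variables Priya and Dave are confined to {blue, purple}, which locks those values in; drop them from Hank, Grace, Nate.
So Nate = orange.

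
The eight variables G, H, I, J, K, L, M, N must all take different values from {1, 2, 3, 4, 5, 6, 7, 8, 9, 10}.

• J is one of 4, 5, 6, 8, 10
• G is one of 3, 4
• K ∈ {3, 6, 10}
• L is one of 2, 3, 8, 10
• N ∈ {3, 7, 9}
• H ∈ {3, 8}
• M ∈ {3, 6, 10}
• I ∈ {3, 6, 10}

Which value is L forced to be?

2

I, K, M share exactly the 3 values {3, 6, 10}; by pigeonhole those values go to them, so strike 3, 6, 10 from G, H, J, L, N.
G must be 4 (only option left). Eliminate 4 elsewhere: J.
H's domain is down to {8}, so H = 8. So J, L can't be 8.
So L = 2.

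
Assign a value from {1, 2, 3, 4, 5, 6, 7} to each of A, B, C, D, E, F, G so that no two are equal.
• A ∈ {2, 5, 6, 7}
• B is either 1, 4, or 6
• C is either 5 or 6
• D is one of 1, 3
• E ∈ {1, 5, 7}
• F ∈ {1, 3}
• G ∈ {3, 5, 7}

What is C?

6

The 7 variables draw from only 7 values {1, 2, 3, 4, 5, 6, 7}, so each is used; only A can be 2, hence A = 2.
Among the 6 still-open variables, 4 fits only B (and all 6 values in {1, 3, 4, 5, 6, 7} must be used), so B = 4.
The 5 still-open variables draw from only 5 values {1, 3, 5, 6, 7}, so each is used; only C can be 6, hence C = 6.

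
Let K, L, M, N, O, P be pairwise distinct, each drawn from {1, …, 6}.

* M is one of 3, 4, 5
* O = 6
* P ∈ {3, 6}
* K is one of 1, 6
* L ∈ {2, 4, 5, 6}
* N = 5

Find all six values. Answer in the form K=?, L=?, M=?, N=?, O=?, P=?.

N has just one choice, so N = 5. Eliminate 5 elsewhere: L, M.
That leaves O = 6. Strike 6 from K, L, P.
That leaves P = 3. Strike 3 from M.
K has just one choice, so K = 1.
That leaves M = 4. Eliminate 4 elsewhere: L.
L must be 2 (only option left).

K=1, L=2, M=4, N=5, O=6, P=3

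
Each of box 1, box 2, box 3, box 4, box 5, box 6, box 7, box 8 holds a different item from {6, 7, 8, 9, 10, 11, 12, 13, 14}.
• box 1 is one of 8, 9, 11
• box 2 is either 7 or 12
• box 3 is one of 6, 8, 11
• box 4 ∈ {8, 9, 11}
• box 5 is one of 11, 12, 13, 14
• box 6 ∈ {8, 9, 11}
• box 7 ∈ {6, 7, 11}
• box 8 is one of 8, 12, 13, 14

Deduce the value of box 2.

box 1, box 4, box 6 share exactly the 3 values {8, 9, 11}; by pigeonhole those values go to them, so strike 8, 9, 11 from box 3, box 5, box 7, box 8.
That leaves box 3 = 6. Strike 6 from box 7.
box 7's domain is down to {7}, so box 7 = 7. Strike 7 from box 2.
So box 2 = 12.

12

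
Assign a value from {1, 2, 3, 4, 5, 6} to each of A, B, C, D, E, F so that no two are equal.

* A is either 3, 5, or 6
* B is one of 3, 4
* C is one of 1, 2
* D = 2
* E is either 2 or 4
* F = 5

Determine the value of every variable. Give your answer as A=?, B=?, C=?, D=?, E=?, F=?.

D has just one choice, so D = 2. Remove 2 from C, E.
E has just one choice, so E = 4. So B can't be 4.
F's domain is down to {5}, so F = 5. Strike 5 from A.
B must be 3 (only option left). Remove 3 from A.
C's domain is down to {1}, so C = 1.
A's domain is down to {6}, so A = 6.

A=6, B=3, C=1, D=2, E=4, F=5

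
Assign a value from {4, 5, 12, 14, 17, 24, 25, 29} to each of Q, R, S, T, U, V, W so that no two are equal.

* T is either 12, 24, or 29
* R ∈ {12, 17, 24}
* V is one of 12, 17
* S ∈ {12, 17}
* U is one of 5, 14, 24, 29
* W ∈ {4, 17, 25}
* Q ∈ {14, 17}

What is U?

S and V between them cover only {12, 17} — a naked pair. Remove those values from Q, R, T, W.
Q's domain is down to {14}, so Q = 14. Remove 14 from U.
R has just one choice, so R = 24. Strike 24 from T, U.
T has just one choice, so T = 29. Strike 29 from U.
So U = 5.

5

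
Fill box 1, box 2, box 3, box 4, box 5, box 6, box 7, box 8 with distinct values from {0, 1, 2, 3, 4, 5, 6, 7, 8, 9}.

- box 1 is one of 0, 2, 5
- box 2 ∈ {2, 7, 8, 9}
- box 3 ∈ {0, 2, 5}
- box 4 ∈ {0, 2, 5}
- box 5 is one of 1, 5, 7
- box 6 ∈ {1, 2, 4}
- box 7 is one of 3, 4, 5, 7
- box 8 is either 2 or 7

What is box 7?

3

box 1, box 3, box 4 share exactly the 3 values {0, 2, 5}; by pigeonhole those values go to them, so strike 0, 2, 5 from box 2, box 5, box 6, box 7, box 8.
That leaves box 8 = 7. Eliminate 7 elsewhere: box 2, box 5, box 7.
That leaves box 5 = 1. Eliminate 1 elsewhere: box 6.
That leaves box 6 = 4. So box 7 can't be 4.
So box 7 = 3.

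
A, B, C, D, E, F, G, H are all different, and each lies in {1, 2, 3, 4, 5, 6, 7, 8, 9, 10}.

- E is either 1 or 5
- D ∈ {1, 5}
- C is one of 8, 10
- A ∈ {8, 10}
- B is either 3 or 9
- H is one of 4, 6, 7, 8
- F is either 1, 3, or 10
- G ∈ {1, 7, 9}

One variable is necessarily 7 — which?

The 2 variables A and C are confined to {8, 10}, which locks those values in; drop them from F, H.
The 2 variables D and E are confined to {1, 5}, which locks those values in; drop them from F, G.
F must be 3 (only option left). So B can't be 3.
That leaves B = 9. Remove 9 from G.
So 7 goes to G.

G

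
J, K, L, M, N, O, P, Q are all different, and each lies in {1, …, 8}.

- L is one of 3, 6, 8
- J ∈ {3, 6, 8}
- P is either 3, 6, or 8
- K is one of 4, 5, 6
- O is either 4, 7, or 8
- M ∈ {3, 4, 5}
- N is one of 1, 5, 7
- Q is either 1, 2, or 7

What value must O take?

Among the 8 variables, 2 fits only Q (and all 8 values in {1, 2, 3, 4, 5, 6, 7, 8} must be used), so Q = 2.
The 7 still-open variables together cover exactly {1, 3, 4, 5, 6, 7, 8} — 7 values for 7 variables — and 1 appears only in N's list, so N = 1.
The 6 still-open variables together cover exactly {3, 4, 5, 6, 7, 8} — 6 values for 6 variables — and 7 appears only in O's list, so O = 7.

7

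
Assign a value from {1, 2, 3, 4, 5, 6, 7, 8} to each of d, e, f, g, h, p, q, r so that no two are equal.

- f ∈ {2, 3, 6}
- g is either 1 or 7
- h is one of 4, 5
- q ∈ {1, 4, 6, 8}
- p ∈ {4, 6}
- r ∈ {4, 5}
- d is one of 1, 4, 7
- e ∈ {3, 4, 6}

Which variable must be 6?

The 8 variables draw from only 8 values {1, 2, 3, 4, 5, 6, 7, 8}, so each is used; only f can be 2, hence f = 2.
The 7 still-open variables draw from only 7 values {1, 3, 4, 5, 6, 7, 8}, so each is used; only e can be 3, hence e = 3.
The 6 still-open variables draw from only 6 values {1, 4, 5, 6, 7, 8}, so each is used; only q can be 8, hence q = 8.
The 5 still-open variables together cover exactly {1, 4, 5, 6, 7} — 5 values for 5 variables — and 6 appears only in p's list, so p = 6.

p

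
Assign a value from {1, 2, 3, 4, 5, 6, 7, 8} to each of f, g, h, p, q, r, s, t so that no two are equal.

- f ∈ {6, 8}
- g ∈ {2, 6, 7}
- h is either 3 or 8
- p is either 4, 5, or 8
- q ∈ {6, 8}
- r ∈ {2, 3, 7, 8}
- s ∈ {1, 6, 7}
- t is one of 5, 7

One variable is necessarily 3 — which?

h

The 8 variables draw from only 8 values {1, 2, 3, 4, 5, 6, 7, 8}, so each is used; only s can be 1, hence s = 1.
The 7 still-open variables draw from only 7 values {2, 3, 4, 5, 6, 7, 8}, so each is used; only p can be 4, hence p = 4.
The 6 still-open variables together cover exactly {2, 3, 5, 6, 7, 8} — 6 values for 6 variables — and 5 appears only in t's list, so t = 5.
f and q share exactly the 2 values {6, 8}; by pigeonhole those values go to them, so strike 6, 8 from g, h, r.
So 3 goes to h.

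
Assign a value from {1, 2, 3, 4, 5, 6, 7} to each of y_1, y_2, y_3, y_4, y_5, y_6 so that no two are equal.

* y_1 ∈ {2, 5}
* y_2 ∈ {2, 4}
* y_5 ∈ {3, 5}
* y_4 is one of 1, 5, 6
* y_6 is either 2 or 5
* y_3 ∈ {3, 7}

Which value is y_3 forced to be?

7

y_1 and y_6 share exactly the 2 values {2, 5}; by pigeonhole those values go to them, so strike 2, 5 from y_2, y_4, y_5.
y_2 has just one choice, so y_2 = 4.
That leaves y_5 = 3. Eliminate 3 elsewhere: y_3.
So y_3 = 7.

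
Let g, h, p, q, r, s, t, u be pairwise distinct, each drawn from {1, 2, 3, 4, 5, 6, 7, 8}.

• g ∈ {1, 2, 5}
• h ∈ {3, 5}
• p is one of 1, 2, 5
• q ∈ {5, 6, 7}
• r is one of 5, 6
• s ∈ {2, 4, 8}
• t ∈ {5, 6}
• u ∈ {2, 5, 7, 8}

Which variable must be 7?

The 8 variables together cover exactly {1, 2, 3, 4, 5, 6, 7, 8} — 8 values for 8 variables — and 3 appears only in h's list, so h = 3.
The 7 still-open variables together cover exactly {1, 2, 4, 5, 6, 7, 8} — 7 values for 7 variables — and 4 appears only in s's list, so s = 4.
The 6 still-open variables draw from only 6 values {1, 2, 5, 6, 7, 8}, so each is used; only u can be 8, hence u = 8.
The 5 still-open variables together cover exactly {1, 2, 5, 6, 7} — 5 values for 5 variables — and 7 appears only in q's list, so q = 7.

q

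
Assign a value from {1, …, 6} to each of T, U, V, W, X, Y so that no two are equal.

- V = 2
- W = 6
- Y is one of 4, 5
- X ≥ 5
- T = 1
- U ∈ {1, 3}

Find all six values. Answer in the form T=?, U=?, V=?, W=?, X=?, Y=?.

T=1, U=3, V=2, W=6, X=5, Y=4

T must be 1 (only option left). So U can't be 1.
U's domain is down to {3}, so U = 3.
V's domain is down to {2}, so V = 2.
That leaves W = 6. Eliminate 6 elsewhere: X.
X must be 5 (only option left). So Y can't be 5.
Y must be 4 (only option left).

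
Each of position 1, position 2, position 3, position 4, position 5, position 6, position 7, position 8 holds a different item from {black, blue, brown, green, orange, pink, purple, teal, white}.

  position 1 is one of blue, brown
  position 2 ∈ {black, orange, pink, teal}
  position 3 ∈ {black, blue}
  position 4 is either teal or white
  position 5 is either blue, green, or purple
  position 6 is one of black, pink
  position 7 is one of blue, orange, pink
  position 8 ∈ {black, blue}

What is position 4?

position 3 and position 8 between them cover only {black, blue} — a naked pair. Remove those values from position 1, position 2, position 5, position 6, position 7.
That leaves position 1 = brown.
position 6 must be pink (only option left). Strike pink from position 2, position 7.
position 7 has just one choice, so position 7 = orange. Remove orange from position 2.
position 2 has just one choice, so position 2 = teal. Eliminate teal elsewhere: position 4.
So position 4 = white.

white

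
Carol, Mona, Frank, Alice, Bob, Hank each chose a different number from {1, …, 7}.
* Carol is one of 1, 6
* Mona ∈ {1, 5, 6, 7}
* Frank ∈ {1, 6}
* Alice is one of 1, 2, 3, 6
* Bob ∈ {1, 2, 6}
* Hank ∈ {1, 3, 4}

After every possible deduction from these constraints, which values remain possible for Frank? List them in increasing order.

The 2 variables Carol and Frank are confined to {1, 6}, which locks those values in; drop them from Mona, Alice, Bob, Hank.
Bob must be 2 (only option left). Eliminate 2 elsewhere: Alice.
Alice's domain is down to {3}, so Alice = 3. Eliminate 3 elsewhere: Hank.
That leaves Hank = 4.
No further eliminations apply; Frank can still be any of 1, 6.

1, 6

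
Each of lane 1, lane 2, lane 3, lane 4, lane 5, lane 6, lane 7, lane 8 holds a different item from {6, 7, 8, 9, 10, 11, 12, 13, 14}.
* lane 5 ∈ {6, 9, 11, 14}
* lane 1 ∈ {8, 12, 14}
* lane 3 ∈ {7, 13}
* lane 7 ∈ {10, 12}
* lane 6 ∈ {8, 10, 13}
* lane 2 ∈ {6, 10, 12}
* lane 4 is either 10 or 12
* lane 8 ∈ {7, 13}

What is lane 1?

14

lane 3 and lane 8 between them cover only {7, 13} — a naked pair. Remove those values from lane 6.
lane 4 and lane 7 between them cover only {10, 12} — a naked pair. Remove those values from lane 1, lane 2, lane 6.
lane 2 must be 6 (only option left). Eliminate 6 elsewhere: lane 5.
lane 6's domain is down to {8}, so lane 6 = 8. Strike 8 from lane 1.
So lane 1 = 14.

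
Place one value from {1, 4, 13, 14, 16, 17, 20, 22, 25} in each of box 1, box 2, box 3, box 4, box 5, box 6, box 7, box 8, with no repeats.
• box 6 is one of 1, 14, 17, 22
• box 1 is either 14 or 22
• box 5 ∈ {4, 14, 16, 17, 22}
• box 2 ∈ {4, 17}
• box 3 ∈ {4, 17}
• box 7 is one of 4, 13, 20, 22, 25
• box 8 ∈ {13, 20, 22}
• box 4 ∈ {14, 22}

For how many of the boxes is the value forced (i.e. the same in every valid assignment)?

2

box 1 and box 4 between them cover only {14, 22} — a naked pair. Remove those values from box 5, box 6, box 7, box 8.
box 2 and box 3 between them cover only {4, 17} — a naked pair. Remove those values from box 5, box 6, box 7.
box 5 must be 16 (only option left).
box 6 has just one choice, so box 6 = 1.
Determined: box 5=16, box 6=1. The other boxes each still have more than one consistent value. That makes 2.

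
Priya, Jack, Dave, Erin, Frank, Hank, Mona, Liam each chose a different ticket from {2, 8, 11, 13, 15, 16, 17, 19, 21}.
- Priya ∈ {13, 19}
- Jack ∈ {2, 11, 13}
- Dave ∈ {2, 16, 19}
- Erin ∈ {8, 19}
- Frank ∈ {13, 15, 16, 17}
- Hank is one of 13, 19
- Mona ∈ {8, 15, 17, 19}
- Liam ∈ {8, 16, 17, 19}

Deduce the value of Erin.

8

Among the 8 variables, 11 fits only Jack (and all 8 values in {2, 8, 11, 13, 15, 16, 17, 19} must be used), so Jack = 11.
Among the 7 still-open variables, 2 fits only Dave (and all 7 values in {2, 8, 13, 15, 16, 17, 19} must be used), so Dave = 2.
The 2 variables Priya and Hank are confined to {13, 19}, which locks those values in; drop them from Erin, Frank, Mona, Liam.
So Erin = 8.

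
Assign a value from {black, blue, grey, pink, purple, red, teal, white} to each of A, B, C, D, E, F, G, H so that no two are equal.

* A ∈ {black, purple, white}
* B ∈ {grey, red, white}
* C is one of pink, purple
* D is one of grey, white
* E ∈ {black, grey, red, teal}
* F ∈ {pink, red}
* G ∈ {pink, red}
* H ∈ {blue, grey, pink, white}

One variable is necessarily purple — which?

Among the 8 variables, blue fits only H (and all 8 values in {black, blue, grey, pink, purple, red, teal, white} must be used), so H = blue.
The 7 still-open variables together cover exactly {black, grey, pink, purple, red, teal, white} — 7 values for 7 variables — and teal appears only in E's list, so E = teal.
The 6 still-open variables draw from only 6 values {black, grey, pink, purple, red, white}, so each is used; only A can be black, hence A = black.
The 5 still-open variables draw from only 5 values {grey, pink, purple, red, white}, so each is used; only C can be purple, hence C = purple.

C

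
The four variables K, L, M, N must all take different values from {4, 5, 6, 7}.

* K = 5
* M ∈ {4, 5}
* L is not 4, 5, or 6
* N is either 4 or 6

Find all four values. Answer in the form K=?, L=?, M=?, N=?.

K=5, L=7, M=4, N=6

K must be 5 (only option left). Remove 5 from M.
L has just one choice, so L = 7.
That leaves M = 4. Eliminate 4 elsewhere: N.
N must be 6 (only option left).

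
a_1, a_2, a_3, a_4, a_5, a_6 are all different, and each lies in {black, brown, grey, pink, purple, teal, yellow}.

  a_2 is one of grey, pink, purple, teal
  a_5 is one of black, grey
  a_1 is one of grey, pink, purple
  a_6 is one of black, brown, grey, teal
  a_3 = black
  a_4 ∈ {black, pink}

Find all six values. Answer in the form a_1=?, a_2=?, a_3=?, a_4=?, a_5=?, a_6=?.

a_3's domain is down to {black}, so a_3 = black. Eliminate black elsewhere: a_4, a_5, a_6.
That leaves a_4 = pink. Eliminate pink elsewhere: a_1, a_2.
a_5 has just one choice, so a_5 = grey. Strike grey from a_1, a_2, a_6.
a_1's domain is down to {purple}, so a_1 = purple. Strike purple from a_2.
a_2's domain is down to {teal}, so a_2 = teal. Remove teal from a_6.
a_6 has just one choice, so a_6 = brown.

a_1=purple, a_2=teal, a_3=black, a_4=pink, a_5=grey, a_6=brown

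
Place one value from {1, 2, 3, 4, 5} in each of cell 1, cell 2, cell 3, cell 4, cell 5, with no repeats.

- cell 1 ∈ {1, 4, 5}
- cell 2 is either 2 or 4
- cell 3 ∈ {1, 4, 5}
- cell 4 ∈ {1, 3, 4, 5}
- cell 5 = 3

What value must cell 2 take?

2

cell 5 must be 3 (only option left). Remove 3 from cell 4.
The 4 still-open variables together cover exactly {1, 2, 4, 5} — 4 values for 4 variables — and 2 appears only in cell 2's list, so cell 2 = 2.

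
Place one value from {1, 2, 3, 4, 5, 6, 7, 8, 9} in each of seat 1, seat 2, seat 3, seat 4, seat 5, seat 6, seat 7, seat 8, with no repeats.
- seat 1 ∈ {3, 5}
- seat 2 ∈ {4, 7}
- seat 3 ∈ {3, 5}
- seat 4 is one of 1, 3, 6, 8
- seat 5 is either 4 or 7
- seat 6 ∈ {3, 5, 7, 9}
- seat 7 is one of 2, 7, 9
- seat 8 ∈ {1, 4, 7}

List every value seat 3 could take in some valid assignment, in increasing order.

The 2 variables seat 1 and seat 3 are confined to {3, 5}, which locks those values in; drop them from seat 4, seat 6.
seat 2 and seat 5 between them cover only {4, 7} — a naked pair. Remove those values from seat 6, seat 7, seat 8.
That leaves seat 6 = 9. So seat 7 can't be 9.
That leaves seat 7 = 2.
That leaves seat 8 = 1. Strike 1 from seat 4.
No further eliminations apply; seat 3 can still be any of 3, 5.

3, 5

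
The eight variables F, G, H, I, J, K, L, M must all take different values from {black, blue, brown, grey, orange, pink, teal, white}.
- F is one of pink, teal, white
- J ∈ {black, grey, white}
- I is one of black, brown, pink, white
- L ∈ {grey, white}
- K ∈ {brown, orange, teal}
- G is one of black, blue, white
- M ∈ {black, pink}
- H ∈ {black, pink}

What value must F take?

The 8 variables draw from only 8 values {black, blue, brown, grey, orange, pink, teal, white}, so each is used; only G can be blue, hence G = blue.
The 7 still-open variables together cover exactly {black, brown, grey, orange, pink, teal, white} — 7 values for 7 variables — and orange appears only in K's list, so K = orange.
The 6 still-open variables draw from only 6 values {black, brown, grey, pink, teal, white}, so each is used; only I can be brown, hence I = brown.
The 5 still-open variables draw from only 5 values {black, grey, pink, teal, white}, so each is used; only F can be teal, hence F = teal.

teal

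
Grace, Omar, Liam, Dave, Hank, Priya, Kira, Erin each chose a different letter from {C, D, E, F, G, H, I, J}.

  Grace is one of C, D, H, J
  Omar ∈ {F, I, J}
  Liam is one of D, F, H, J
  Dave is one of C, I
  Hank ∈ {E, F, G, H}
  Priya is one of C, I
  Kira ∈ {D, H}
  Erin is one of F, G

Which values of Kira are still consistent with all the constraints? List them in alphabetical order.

Among the 8 variables, E fits only Hank (and all 8 values in {C, D, E, F, G, H, I, J} must be used), so Hank = E.
Among the 7 still-open variables, G fits only Erin (and all 7 values in {C, D, F, G, H, I, J} must be used), so Erin = G.
Dave and Priya share exactly the 2 values {C, I}; by pigeonhole those values go to them, so strike C, I from Grace, Omar.
No further eliminations apply; Kira can still be any of D, H.

D, H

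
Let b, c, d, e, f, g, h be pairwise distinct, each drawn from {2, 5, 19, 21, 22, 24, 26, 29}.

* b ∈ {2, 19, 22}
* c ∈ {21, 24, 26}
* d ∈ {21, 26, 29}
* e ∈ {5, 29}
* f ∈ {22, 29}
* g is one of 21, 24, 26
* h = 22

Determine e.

h has just one choice, so h = 22. Remove 22 from b, f.
f's domain is down to {29}, so f = 29. Remove 29 from d, e.
So e = 5.

5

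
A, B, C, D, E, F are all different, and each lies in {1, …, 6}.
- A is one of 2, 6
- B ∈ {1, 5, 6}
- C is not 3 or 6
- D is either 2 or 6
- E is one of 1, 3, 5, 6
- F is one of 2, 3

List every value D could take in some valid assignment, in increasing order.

2, 6

The 6 variables draw from only 6 values {1, 2, 3, 4, 5, 6}, so each is used; only C can be 4, hence C = 4.
A and D between them cover only {2, 6} — a naked pair. Remove those values from B, E, F.
F's domain is down to {3}, so F = 3. So E can't be 3.
No further eliminations apply; D can still be any of 2, 6.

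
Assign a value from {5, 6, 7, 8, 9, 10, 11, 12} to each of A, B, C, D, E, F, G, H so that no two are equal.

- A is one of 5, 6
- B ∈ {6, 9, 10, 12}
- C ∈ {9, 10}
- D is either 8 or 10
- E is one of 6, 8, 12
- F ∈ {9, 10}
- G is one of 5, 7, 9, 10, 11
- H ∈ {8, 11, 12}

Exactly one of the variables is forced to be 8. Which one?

The 8 variables draw from only 8 values {5, 6, 7, 8, 9, 10, 11, 12}, so each is used; only G can be 7, hence G = 7.
The 7 still-open variables draw from only 7 values {5, 6, 8, 9, 10, 11, 12}, so each is used; only A can be 5, hence A = 5.
The 6 still-open variables together cover exactly {6, 8, 9, 10, 11, 12} — 6 values for 6 variables — and 11 appears only in H's list, so H = 11.
The 2 variables C and F are confined to {9, 10}, which locks those values in; drop them from B, D.
So 8 goes to D.

D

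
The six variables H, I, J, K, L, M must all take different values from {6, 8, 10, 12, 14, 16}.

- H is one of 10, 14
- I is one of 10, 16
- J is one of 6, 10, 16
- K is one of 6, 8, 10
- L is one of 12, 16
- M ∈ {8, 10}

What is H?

14

The 6 variables draw from only 6 values {6, 8, 10, 12, 14, 16}, so each is used; only L can be 12, hence L = 12.
Among the 5 still-open variables, 14 fits only H (and all 5 values in {6, 8, 10, 14, 16} must be used), so H = 14.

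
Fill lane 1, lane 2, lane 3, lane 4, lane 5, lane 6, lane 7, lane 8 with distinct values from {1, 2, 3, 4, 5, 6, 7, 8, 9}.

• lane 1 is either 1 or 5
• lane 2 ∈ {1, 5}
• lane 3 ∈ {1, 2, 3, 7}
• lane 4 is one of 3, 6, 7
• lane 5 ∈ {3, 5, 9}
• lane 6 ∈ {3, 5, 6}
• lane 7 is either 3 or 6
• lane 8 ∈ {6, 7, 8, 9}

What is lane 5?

9

The 8 variables together cover exactly {1, 2, 3, 5, 6, 7, 8, 9} — 8 values for 8 variables — and 2 appears only in lane 3's list, so lane 3 = 2.
Among the 7 still-open variables, 8 fits only lane 8 (and all 7 values in {1, 3, 5, 6, 7, 8, 9} must be used), so lane 8 = 8.
The 6 still-open variables draw from only 6 values {1, 3, 5, 6, 7, 9}, so each is used; only lane 4 can be 7, hence lane 4 = 7.
Among the 5 still-open variables, 9 fits only lane 5 (and all 5 values in {1, 3, 5, 6, 9} must be used), so lane 5 = 9.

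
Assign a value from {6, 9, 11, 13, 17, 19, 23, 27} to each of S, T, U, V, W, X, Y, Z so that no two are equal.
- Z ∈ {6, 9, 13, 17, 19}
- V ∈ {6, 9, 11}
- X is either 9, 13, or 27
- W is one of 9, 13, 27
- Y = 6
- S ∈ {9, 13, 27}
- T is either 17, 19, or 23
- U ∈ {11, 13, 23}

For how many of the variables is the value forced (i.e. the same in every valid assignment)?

3

Y must be 6 (only option left). So V, Z can't be 6.
The 3 variables S, W, X are confined to {9, 13, 27}, which locks those values in; drop them from U, V, Z.
That leaves V = 11. Eliminate 11 elsewhere: U.
U has just one choice, so U = 23. Remove 23 from T.
Determined: U=23, V=11, Y=6. The other variables each still have more than one consistent value. That makes 3.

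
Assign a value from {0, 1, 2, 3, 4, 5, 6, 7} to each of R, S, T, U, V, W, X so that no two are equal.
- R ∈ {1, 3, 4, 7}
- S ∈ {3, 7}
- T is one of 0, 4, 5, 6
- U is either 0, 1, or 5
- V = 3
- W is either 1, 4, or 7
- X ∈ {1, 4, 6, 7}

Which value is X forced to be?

V's domain is down to {3}, so V = 3. Strike 3 from R, S.
S's domain is down to {7}, so S = 7. So R, W, X can't be 7.
R and W share exactly the 2 values {1, 4}; by pigeonhole those values go to them, so strike 1, 4 from T, U, X.
So X = 6.

6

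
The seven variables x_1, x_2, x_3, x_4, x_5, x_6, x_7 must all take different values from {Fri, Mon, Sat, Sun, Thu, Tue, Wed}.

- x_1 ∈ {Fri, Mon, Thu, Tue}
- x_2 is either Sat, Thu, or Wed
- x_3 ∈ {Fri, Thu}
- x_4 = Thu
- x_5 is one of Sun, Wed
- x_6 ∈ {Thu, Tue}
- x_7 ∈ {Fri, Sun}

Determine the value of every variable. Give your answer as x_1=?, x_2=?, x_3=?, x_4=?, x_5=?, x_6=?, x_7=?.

x_4 has just one choice, so x_4 = Thu. So x_1, x_2, x_3, x_6 can't be Thu.
x_6's domain is down to {Tue}, so x_6 = Tue. Eliminate Tue elsewhere: x_1.
x_3 must be Fri (only option left). Eliminate Fri elsewhere: x_1, x_7.
That leaves x_7 = Sun. Remove Sun from x_5.
x_1's domain is down to {Mon}, so x_1 = Mon.
x_5 must be Wed (only option left). Remove Wed from x_2.
x_2 must be Sat (only option left).

x_1=Mon, x_2=Sat, x_3=Fri, x_4=Thu, x_5=Wed, x_6=Tue, x_7=Sun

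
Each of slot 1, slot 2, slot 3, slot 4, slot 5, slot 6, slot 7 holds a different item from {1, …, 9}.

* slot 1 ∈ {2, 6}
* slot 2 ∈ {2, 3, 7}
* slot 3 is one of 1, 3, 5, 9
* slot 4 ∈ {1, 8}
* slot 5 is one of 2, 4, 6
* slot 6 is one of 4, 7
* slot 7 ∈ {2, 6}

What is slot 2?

slot 1 and slot 7 between them cover only {2, 6} — a naked pair. Remove those values from slot 2, slot 5.
That leaves slot 5 = 4. Eliminate 4 elsewhere: slot 6.
That leaves slot 6 = 7. Strike 7 from slot 2.
So slot 2 = 3.

3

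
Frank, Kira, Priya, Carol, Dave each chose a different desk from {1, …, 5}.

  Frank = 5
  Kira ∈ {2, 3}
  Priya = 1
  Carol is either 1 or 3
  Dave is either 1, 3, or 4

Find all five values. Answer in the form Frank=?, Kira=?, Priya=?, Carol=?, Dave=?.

Frank=5, Kira=2, Priya=1, Carol=3, Dave=4

Frank has just one choice, so Frank = 5.
That leaves Priya = 1. So Carol, Dave can't be 1.
Carol's domain is down to {3}, so Carol = 3. So Kira, Dave can't be 3.
That leaves Dave = 4.
Kira has just one choice, so Kira = 2.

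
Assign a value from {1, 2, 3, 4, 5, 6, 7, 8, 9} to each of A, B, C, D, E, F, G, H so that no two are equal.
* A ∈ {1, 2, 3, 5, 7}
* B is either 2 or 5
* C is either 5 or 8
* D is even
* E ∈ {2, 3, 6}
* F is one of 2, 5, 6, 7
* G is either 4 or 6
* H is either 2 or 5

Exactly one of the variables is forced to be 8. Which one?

The 8 variables draw from only 8 values {1, 2, 3, 4, 5, 6, 7, 8}, so each is used; only A can be 1, hence A = 1.
Among the 7 still-open variables, 3 fits only E (and all 7 values in {2, 3, 4, 5, 6, 7, 8} must be used), so E = 3.
The 6 still-open variables draw from only 6 values {2, 4, 5, 6, 7, 8}, so each is used; only F can be 7, hence F = 7.
The 2 variables B and H are confined to {2, 5}, which locks those values in; drop them from C, D.
So 8 goes to C.

C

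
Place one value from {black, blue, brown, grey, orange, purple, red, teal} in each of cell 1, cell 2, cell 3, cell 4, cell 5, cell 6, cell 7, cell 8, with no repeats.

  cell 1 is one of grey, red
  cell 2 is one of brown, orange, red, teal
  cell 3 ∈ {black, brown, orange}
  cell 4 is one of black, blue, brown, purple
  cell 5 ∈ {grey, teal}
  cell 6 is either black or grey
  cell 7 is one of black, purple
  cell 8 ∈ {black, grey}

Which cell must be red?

cell 1

Among the 8 variables, blue fits only cell 4 (and all 8 values in {black, blue, brown, grey, orange, purple, red, teal} must be used), so cell 4 = blue.
Among the 7 still-open variables, purple fits only cell 7 (and all 7 values in {black, brown, grey, orange, purple, red, teal} must be used), so cell 7 = purple.
cell 6 and cell 8 between them cover only {black, grey} — a naked pair. Remove those values from cell 1, cell 3, cell 5.
So red goes to cell 1.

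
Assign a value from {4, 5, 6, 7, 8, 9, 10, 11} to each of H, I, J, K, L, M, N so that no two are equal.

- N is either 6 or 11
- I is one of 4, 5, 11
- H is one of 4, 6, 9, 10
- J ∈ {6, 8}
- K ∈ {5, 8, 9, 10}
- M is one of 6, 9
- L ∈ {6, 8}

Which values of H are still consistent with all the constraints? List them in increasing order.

4, 10

J and L share exactly the 2 values {6, 8}; by pigeonhole those values go to them, so strike 6, 8 from H, K, M, N.
M has just one choice, so M = 9. Remove 9 from H, K.
N must be 11 (only option left). So I can't be 11.
No further eliminations apply; H can still be any of 4, 10.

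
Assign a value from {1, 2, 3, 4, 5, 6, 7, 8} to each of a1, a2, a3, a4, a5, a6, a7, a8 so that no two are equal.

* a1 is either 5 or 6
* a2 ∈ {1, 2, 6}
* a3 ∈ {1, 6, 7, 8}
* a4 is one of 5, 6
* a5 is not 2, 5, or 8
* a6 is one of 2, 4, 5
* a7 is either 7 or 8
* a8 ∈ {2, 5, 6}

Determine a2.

The 8 variables draw from only 8 values {1, 2, 3, 4, 5, 6, 7, 8}, so each is used; only a5 can be 3, hence a5 = 3.
The 7 still-open variables together cover exactly {1, 2, 4, 5, 6, 7, 8} — 7 values for 7 variables — and 4 appears only in a6's list, so a6 = 4.
The 2 variables a1 and a4 are confined to {5, 6}, which locks those values in; drop them from a2, a3, a8.
That leaves a8 = 2. So a2 can't be 2.
So a2 = 1.

1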